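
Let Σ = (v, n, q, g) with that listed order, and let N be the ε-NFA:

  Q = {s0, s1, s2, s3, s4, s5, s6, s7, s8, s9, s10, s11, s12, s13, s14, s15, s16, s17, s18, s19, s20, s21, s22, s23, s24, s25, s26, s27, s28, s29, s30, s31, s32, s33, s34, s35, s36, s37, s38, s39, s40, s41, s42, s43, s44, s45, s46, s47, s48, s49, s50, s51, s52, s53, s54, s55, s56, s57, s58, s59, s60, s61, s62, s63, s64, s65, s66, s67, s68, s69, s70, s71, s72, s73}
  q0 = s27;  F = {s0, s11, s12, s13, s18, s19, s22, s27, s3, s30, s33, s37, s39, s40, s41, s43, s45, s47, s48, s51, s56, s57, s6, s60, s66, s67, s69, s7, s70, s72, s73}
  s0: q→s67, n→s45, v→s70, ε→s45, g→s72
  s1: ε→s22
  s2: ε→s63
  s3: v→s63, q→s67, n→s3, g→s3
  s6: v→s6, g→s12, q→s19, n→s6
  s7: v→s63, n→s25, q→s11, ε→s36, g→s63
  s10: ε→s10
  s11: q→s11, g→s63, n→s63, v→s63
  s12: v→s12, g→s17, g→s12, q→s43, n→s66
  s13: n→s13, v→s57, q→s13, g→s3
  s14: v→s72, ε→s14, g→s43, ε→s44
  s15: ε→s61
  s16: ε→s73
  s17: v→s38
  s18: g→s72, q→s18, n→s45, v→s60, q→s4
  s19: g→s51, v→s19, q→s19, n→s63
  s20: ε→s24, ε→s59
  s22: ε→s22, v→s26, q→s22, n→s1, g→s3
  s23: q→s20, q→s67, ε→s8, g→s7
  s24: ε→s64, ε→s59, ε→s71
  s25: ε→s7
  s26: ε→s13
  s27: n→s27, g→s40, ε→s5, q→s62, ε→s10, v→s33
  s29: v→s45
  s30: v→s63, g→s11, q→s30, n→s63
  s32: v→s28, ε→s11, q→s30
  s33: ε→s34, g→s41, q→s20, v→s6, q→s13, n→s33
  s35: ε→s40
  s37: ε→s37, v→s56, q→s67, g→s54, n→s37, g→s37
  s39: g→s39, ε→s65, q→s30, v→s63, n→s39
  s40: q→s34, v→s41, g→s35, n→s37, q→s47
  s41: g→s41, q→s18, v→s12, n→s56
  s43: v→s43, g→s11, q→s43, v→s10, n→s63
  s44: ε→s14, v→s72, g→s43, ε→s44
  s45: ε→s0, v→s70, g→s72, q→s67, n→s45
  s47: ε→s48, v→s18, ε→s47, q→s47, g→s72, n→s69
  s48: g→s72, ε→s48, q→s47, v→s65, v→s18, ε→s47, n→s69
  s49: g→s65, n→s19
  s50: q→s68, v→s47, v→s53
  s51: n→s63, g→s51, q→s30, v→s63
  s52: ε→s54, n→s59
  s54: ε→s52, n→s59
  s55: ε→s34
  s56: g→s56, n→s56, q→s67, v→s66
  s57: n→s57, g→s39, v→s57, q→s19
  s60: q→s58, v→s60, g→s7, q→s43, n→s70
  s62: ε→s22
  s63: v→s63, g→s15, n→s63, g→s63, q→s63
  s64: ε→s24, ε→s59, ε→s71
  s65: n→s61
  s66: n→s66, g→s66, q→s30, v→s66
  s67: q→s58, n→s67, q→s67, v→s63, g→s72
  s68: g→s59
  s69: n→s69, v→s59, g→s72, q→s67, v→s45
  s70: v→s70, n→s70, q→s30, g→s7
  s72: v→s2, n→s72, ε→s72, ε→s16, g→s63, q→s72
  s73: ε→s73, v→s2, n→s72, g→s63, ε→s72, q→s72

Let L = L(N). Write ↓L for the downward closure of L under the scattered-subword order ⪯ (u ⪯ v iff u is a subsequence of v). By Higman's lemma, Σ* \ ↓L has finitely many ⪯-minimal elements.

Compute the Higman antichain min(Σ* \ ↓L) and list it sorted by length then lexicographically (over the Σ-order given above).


|Q|=74, |F|=31, |δ|=202 (43 ε).
min D↑ (29 st, q0=0, F={15}): 0:v→1,n→0,q→2,g→3 1:v→4,n→1,q→5,g→6 2:v→5,n→2,q→2,g→7 3:v→6,n→8,q→9,g→3 4:v→4,n→4,q→10,g→11 5:v→12,n→5,q→5,g→7 6:v→11,n→13,q→14,g→6 7:v→15,n→7,q→16,g→7 8:v→13,n→8,q→16,g→8 9:v→14,n→17,q→9,g→18 10:v→10,n→15,q→10,g→19 11:v→11,n→20,q→21,g→11 12:v→12,n→12,q→10,g→22 13:v→20,n→13,q→16,g→13 14:v→23,n→24,q→14,g→18 15:v→15,n→15,q→15,g→15 16:v→15,n→16,q→16,g→18 17:v→24,n→17,q→16,g→18 18:v→15,n→18,q→18,g→15 19:v→15,n→15,q→25,g→19 20:v→20,n→20,q→25,g→20 21:v→21,n→15,q→21,g→26 22:v→15,n→22,q→25,g→22 23:v→23,n→27,q→21,g→28 24:v→27,n→24,q→16,g→18 25:v→15,n→15,q→25,g→26 26:v→15,n→15,q→26,g→15 27:v→27,n→27,q→25,g→28 28:v→15,n→28,q→26,g→15 [Hopcroft].
'qgv': |S_i|=[57, 42, 18, 4] end={s15,s2,s61,s63} rej; 3/3 single-dels accept.
'vvqn': |S_i|=[57, 44, 24, 10, 3] end={s15,s61,s63} — reject; 4/4 deletions ∈↓L.
'gnqv': N↓-sim [57, 42, 27, 11, 4] end={s15,s2,s61,s63} rej; 4/4 del acc.
'gqgg': N↓-sim [57, 42, 28, 11, 3] end={s15,s61,s63} ∉↓L; 4/4 del acc.
4 words, ⪯-incomp.

A = [qgv, vvqn, gnqv, gqgg].


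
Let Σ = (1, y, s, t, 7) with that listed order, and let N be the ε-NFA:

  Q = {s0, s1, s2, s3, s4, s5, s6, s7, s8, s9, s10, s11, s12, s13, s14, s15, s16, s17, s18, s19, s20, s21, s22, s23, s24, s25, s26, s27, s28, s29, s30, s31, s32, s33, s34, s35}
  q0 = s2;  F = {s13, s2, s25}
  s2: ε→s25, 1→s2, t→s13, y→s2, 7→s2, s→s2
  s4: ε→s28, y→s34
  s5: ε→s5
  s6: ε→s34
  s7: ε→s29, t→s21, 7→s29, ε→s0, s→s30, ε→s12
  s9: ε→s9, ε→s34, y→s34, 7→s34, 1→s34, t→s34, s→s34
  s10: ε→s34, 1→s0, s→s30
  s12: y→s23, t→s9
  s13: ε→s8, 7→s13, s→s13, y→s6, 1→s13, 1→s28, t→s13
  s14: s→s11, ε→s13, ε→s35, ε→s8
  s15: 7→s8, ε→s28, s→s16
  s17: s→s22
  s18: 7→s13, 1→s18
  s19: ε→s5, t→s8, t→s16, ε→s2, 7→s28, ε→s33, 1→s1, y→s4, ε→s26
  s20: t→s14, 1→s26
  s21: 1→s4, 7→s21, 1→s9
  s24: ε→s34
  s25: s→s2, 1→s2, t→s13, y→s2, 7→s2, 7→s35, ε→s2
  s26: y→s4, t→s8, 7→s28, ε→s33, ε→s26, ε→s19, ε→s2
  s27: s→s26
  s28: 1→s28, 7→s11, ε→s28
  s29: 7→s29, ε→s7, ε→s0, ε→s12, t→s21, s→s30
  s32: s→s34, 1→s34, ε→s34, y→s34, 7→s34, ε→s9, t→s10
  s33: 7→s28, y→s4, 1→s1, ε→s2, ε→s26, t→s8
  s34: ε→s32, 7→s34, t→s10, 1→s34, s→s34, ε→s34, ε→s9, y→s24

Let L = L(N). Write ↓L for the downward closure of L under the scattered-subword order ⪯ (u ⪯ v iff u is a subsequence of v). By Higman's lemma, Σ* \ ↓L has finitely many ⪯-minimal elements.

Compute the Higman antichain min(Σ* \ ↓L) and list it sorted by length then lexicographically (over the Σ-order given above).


A = [ty].

|Q|=36, |F|=3, |δ|=105 (36 ε).
min D↑ (3 st, q0=0, F={2}): 0:1→0,y→0,s→0,t→1,7→0 1:1→1,y→2,s→1,t→1,7→1 2:1→2,y→2,s→2,t→2,7→2.
'ty': |S_i|=[15, 12, 8] end={s0,s10,s24,s30,s32,s34,s6,s9} ∉↓L; 2/2 deletions ∈↓L.
1 minimals (antichain).


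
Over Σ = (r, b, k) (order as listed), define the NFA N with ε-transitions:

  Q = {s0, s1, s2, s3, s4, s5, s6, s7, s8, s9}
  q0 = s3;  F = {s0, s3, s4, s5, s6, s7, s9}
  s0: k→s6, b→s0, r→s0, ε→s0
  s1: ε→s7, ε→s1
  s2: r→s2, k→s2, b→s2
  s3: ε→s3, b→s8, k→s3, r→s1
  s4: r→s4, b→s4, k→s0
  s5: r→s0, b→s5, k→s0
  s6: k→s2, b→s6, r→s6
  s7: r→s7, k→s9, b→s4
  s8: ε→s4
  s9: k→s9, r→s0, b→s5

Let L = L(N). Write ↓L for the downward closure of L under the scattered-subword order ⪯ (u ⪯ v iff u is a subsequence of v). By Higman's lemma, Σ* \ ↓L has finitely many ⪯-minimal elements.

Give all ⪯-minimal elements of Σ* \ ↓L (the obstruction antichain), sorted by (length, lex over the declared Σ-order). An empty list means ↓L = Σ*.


|Q|=10, |F|=7, |δ|=29 (5 ε).
min D↑ (8 st, q0=0, F={7}): 0:r→1,b→2,k→0 1:r→1,b→2,k→3 2:r→2,b→2,k→4 3:r→4,b→5,k→3 4:r→4,b→4,k→6 5:r→4,b→5,k→4 6:r→6,b→6,k→7 7:r→7,b→7,k→7.
'bkkk': |S_i|=[10, 6, 3, 2, 1] end={s2} ∉↓L; 4/4 deletions ∈↓L.
'rkrkk': run [10, 8, 5, 3, 2, 1] end={s2} rej; 5/5 single-dels accept.
2 minimals (antichain).

A = [bkkk, rkrkk].


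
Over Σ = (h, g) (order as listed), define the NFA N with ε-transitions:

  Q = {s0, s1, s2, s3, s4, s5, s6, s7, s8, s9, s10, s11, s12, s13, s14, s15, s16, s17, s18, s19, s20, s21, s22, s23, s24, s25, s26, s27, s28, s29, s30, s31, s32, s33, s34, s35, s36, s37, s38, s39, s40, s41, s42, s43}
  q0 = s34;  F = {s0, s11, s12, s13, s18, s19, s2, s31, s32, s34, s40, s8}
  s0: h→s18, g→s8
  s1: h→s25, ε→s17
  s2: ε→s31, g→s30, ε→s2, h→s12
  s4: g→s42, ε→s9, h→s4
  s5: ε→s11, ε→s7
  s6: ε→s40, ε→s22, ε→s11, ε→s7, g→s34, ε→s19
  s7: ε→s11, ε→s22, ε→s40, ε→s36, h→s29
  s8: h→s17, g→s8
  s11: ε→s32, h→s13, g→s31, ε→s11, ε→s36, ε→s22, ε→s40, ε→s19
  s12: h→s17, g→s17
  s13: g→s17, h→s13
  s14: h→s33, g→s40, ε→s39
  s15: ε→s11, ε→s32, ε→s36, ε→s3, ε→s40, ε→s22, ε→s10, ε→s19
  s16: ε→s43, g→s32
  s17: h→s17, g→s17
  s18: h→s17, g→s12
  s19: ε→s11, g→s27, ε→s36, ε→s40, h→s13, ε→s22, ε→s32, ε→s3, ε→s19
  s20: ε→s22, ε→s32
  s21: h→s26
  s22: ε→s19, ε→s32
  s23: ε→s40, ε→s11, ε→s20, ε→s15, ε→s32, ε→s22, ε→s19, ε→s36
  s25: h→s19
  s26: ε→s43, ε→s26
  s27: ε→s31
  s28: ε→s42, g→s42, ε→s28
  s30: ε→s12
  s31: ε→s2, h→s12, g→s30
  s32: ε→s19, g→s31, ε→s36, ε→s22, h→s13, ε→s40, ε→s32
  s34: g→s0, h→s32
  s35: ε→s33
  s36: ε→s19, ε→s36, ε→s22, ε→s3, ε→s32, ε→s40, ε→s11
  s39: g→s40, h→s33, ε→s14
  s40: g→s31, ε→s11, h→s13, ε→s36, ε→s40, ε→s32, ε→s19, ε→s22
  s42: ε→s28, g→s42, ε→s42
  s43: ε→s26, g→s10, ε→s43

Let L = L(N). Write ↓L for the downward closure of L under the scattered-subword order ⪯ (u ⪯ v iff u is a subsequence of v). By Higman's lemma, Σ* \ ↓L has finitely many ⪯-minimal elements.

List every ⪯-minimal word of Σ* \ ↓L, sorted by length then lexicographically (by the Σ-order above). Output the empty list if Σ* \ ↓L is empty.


|Q|=44, |F|=12, |δ|=122 (81 ε).
min D↑ (9 st, q0=0, F={7}): 0:h→1,g→2 1:h→3,g→4 2:h→5,g→6 3:h→3,g→7 4:h→8,g→8 5:h→7,g→8 6:h→7,g→6 7:h→7,g→7 8:h→7,g→7 [Hopcroft].
'hhg': N↓-sim [18, 15, 3, 1] end={s17} — reject; 3/3 deletions ∈↓L.
'ghh': N↓-sim [18, 9, 3, 1] end={s17} ∉↓L; 3/3 deletions ∈↓L.
'ggh': N↓-sim [18, 9, 4, 1] end={s17} rej; 3/3 single-dels accept.
'hggg': N↓-sim [18, 15, 6, 3, 1] end={s17} ∉↓L; 4/4 del acc.
'ghgg': run [18, 9, 3, 2, 1] end={s17} ∉↓L; 4/4 deletions ∈↓L.
5 words, ⪯-incomp.

min(Σ*\↓L) = [hhg, ghh, ggh, hggg, ghgg].


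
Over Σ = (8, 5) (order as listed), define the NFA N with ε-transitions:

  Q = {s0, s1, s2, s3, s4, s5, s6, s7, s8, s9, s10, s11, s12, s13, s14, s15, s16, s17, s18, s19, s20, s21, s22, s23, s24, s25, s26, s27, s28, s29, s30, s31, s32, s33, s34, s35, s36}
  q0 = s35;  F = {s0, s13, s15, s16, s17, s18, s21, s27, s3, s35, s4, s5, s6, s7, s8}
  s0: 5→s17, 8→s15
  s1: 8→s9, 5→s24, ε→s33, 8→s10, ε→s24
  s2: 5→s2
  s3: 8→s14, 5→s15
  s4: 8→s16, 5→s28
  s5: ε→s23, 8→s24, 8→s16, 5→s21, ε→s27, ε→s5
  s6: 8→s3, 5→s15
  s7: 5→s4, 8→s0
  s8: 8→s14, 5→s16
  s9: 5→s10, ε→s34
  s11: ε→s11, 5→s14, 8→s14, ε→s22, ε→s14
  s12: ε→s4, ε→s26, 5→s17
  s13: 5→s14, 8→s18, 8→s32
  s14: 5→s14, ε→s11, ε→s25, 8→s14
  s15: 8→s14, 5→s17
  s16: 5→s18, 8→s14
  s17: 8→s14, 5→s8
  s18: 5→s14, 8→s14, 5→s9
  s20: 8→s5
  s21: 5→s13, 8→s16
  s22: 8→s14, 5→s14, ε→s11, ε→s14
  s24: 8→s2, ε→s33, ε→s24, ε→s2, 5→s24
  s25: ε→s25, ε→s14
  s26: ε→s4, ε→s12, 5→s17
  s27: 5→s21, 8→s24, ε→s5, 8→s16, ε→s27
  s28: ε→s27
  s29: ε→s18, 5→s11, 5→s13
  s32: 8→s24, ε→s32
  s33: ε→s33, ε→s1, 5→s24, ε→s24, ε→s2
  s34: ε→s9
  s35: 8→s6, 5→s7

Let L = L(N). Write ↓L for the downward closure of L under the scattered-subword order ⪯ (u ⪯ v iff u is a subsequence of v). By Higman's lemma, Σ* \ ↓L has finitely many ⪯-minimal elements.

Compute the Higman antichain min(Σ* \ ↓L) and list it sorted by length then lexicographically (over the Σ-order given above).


A = [888, 858, 5588, 55855, 555555].

|Q|=37, |F|=15, |δ|=86 (32 ε).
min D↑ (15 st, q0=0, F={7}): 0:8→1,5→2 1:8→3,5→4 2:8→5,5→6 3:8→7,5→4 4:8→7,5→8 5:8→4,5→8 6:8→9,5→10 7:8→7,5→7 8:8→7,5→11 9:8→7,5→12 10:8→9,5→13 11:8→7,5→9 12:8→7,5→7 13:8→9,5→14 14:8→12,5→7 [Hopcroft].
'888': run [29, 20, 17, 8] end={s10,s11,s14,s2,s22,s25,s34,s9} — reject; 3/3 deletions ∈↓L.
'858': |S_i|=[29, 20, 16, 8] end={s10,s11,s14,s2,s22,s25,s34,s9} rej; 3/3 deletions ∈↓L.
'5588': |S_i|=[29, 26, 23, 14, 11] end={s1,s10,s11,s14,s2,s22,s24,s25,s33,s34,s9} ∉↓L; 4/4 del acc.
'55855': |S_i|=[29, 26, 23, 14, 12, 11] end={s1,s10,s11,s14,s2,s22,s24,s25,s33,s34,s9} rej; 5/5 single-dels accept.
'555555': N↓-sim [29, 26, 23, 21, 16, 14, 11] end={s1,s10,s11,s14,s2,s22,s24,s25,s33,s34,s9} — reject; 6/6 del acc.
5 minimals (antichain).


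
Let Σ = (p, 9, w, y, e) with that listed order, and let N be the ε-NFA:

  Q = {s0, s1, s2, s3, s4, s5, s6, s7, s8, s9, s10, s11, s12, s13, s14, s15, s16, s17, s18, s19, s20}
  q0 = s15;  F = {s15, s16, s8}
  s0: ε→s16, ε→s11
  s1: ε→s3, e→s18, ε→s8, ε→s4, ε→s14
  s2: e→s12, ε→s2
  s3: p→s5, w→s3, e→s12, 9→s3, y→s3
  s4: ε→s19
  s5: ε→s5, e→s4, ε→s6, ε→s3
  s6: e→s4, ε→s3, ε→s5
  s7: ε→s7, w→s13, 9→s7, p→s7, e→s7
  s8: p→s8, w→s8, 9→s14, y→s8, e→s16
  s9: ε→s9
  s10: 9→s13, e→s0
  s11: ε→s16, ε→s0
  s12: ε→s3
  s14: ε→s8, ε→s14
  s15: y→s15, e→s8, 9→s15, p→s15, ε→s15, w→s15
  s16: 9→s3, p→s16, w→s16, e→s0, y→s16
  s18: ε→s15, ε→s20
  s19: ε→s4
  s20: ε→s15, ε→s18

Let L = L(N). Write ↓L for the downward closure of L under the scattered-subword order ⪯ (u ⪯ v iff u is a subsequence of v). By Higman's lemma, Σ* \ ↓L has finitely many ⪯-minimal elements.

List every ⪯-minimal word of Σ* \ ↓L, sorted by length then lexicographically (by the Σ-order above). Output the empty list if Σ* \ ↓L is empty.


Antichain: [ee9].

|Q|=21, |F|=3, |δ|=56 (26 ε).
min D↑ (4 st, q0=0, F={3}): 0:p→0,9→0,w→0,y→0,e→1 1:p→1,9→1,w→1,y→1,e→2 2:p→2,9→3,w→2,y→2,e→2 3:p→3,9→3,w→3,y→3,e→3 (ε-aug+det+¬).
'ee9': run [12, 11, 9, 6] end={s12,s19,s3,s4,s5,s6} ∉↓L; 3/3 single-dels accept.
1 words, ⪯-incomp.


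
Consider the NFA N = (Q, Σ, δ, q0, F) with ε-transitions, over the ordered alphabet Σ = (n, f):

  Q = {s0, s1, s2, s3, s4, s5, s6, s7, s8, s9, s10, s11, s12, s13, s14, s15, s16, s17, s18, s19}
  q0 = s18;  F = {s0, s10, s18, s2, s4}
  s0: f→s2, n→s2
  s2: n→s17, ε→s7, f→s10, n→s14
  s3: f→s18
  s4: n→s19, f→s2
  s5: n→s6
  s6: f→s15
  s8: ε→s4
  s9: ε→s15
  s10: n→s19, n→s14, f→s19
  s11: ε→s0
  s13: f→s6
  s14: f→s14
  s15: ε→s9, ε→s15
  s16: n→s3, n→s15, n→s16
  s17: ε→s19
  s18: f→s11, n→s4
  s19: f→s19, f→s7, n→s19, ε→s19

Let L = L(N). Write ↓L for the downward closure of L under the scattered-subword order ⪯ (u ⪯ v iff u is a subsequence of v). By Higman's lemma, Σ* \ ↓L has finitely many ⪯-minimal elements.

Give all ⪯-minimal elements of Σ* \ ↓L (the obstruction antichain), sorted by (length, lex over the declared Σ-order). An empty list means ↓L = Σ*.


|Q|=20, |F|=5, |δ|=31 (8 ε).
min D↑ (6 st, q0=0, F={3}): 0:n→1,f→2 1:n→3,f→4 2:n→4,f→4 3:n→3,f→3 4:n→3,f→5 5:n→3,f→3 [Hopcroft].
'nn': |S_i|=[10, 7, 4] end={s14,s17,s19,s7} — reject; 2/2 deletions ∈↓L.
'ffn': |S_i|=[10, 8, 6, 4] end={s14,s17,s19,s7} — reject; 3/3 deletions ∈↓L.
'nfff': |S_i|=[10, 7, 6, 4, 3] end={s14,s19,s7} — reject; 4/4 del acc.
'fnff': N↓-sim [10, 8, 6, 4, 3] end={s14,s19,s7} ∉↓L; 4/4 del acc.
'ffff': |S_i|=[10, 8, 6, 4, 3] end={s14,s19,s7} ∉↓L; 4/4 del acc.
5 words, ⪯-incomp.

min(Σ*\↓L) = [nn, ffn, nfff, fnff, ffff].


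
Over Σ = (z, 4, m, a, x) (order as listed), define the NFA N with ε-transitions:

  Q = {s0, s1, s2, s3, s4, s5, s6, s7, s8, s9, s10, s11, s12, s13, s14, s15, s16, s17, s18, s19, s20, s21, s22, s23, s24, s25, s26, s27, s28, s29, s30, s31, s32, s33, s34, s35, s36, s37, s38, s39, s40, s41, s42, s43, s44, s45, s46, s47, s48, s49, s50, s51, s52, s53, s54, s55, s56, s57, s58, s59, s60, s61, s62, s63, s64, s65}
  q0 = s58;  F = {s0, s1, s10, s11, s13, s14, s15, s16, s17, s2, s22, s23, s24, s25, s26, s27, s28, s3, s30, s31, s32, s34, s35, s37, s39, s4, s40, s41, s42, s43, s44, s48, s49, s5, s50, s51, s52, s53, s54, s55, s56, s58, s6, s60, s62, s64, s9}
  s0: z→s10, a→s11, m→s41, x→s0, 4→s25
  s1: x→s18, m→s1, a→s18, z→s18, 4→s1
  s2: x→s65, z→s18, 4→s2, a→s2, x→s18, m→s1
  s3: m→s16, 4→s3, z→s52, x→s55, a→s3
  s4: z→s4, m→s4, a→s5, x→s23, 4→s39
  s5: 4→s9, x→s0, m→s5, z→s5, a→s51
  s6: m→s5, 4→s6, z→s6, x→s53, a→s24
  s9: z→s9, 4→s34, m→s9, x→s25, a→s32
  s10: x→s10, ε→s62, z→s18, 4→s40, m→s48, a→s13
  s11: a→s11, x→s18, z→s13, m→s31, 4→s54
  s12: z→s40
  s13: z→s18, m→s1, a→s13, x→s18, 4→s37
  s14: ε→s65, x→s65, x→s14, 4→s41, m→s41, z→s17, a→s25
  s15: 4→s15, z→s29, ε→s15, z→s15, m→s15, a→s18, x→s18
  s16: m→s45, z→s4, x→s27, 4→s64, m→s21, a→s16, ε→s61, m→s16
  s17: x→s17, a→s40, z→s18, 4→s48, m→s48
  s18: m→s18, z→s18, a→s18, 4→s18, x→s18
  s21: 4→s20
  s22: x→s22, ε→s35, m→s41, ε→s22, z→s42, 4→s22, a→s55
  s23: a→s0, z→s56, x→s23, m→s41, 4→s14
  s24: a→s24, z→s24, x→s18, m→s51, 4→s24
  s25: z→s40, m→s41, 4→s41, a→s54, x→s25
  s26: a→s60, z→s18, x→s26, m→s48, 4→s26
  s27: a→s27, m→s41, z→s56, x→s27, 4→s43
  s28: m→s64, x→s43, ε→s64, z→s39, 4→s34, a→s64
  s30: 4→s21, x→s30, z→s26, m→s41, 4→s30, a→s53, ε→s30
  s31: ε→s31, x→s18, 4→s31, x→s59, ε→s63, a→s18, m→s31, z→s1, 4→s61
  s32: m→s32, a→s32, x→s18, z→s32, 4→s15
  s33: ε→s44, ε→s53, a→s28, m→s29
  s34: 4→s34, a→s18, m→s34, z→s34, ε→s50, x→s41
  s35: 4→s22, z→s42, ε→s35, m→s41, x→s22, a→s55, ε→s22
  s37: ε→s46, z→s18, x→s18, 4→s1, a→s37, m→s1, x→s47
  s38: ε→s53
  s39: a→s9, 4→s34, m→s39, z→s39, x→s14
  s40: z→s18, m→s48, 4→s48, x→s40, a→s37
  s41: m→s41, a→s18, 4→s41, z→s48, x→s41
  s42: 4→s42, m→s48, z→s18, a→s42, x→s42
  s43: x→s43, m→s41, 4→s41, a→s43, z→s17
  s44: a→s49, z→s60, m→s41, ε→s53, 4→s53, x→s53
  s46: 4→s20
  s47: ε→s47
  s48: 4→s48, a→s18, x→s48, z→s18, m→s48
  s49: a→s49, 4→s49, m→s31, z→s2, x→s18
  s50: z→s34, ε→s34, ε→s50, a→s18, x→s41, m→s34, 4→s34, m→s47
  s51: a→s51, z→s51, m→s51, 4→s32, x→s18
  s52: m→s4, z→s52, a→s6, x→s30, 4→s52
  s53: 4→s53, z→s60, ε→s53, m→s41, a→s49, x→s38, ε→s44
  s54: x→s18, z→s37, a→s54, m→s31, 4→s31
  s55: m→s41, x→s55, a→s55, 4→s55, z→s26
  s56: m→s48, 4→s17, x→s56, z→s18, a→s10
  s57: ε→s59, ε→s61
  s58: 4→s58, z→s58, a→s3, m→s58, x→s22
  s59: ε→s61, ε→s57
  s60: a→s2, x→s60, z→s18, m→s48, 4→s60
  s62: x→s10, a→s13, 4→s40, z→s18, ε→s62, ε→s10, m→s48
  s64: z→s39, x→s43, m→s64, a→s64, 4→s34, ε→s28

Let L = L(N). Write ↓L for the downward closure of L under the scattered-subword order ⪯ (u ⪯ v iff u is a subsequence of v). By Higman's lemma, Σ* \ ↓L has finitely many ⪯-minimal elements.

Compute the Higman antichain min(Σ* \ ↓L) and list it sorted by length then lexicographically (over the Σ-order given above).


|Q|=66, |F|=47, |δ|=285 (30 ε).
min D↑ (43 st, q0=0, F={14}): 0:z→0,4→0,m→0,a→1,x→2 1:z→3,4→1,m→4,a→1,x→5 2:z→6,4→2,m→7,a→5,x→2 3:z→3,4→3,m→8,a→9,x→10 4:z→8,4→11,m→4,a→4,x→12 5:z→13,4→5,m→7,a→5,x→5 6:z→14,4→6,m→15,a→6,x→6 7:z→15,4→7,m→7,a→14,x→7 8:z→8,4→16,m→8,a→17,x→18 9:z→9,4→9,m→17,a→19,x→20 10:z→13,4→10,m→7,a→20,x→10 11:z→16,4→21,m→11,a→11,x→22 12:z→23,4→22,m→7,a→12,x→12 13:z→14,4→13,m→15,a→24,x→13 14:z→14,4→14,m→14,a→14,x→14 15:z→14,4→15,m→15,a→14,x→15 16:z→16,4→21,m→16,a→25,x→26 17:z→17,4→25,m→17,a→27,x→28 18:z→23,4→26,m→7,a→28,x→18 19:z→19,4→19,m→27,a→19,x→14 20:z→24,4→20,m→7,a→29,x→20 21:z→21,4→21,m→21,a→14,x→7 22:z→30,4→7,m→7,a→22,x→22 23:z→14,4→30,m→15,a→31,x→23 24:z→14,4→24,m→15,a→32,x→24 25:z→25,4→21,m→25,a→33,x→34 26:z→30,4→7,m→7,a→34,x→26 27:z→27,4→33,m→27,a→27,x→14 28:z→31,4→34,m→7,a→35,x→28 29:z→32,4→29,m→36,a→29,x→14 30:z→14,4→15,m→15,a→37,x→30 31:z→14,4→37,m→15,a→38,x→31 32:z→14,4→32,m→39,a→32,x→14 33:z→33,4→40,m→33,a→33,x→14 34:z→37,4→7,m→7,a→41,x→34 35:z→38,4→41,m→36,a→35,x→14 36:z→39,4→36,m→36,a→14,x→14 37:z→14,4→15,m→15,a→42,x→37 38:z→14,4→42,m→39,a→38,x→14 39:z→14,4→39,m→39,a→14,x→14 40:z→40,4→40,m→40,a→14,x→14 41:z→42,4→36,m→36,a→41,x→14 42:z→14,4→39,m→39,a→42,x→14.
'xzz': N↓-sim [60, 41, 18, 1] end={s18} — reject; 3/3 single-dels accept.
'xma': |S_i|=[60, 41, 9, 1] end={s18} rej; 3/3 deletions ∈↓L.
'azaax': |S_i|=[60, 57, 48, 38, 22, 6] end={s18,s47,s57,s59,s61,s65} rej; 5/5 single-dels accept.
'am44a': run [60, 57, 43, 29, 15, 1] end={s18} rej; 5/5 deletions ∈↓L.
4 obstructions.

A = [xzz, xma, azaax, am44a].


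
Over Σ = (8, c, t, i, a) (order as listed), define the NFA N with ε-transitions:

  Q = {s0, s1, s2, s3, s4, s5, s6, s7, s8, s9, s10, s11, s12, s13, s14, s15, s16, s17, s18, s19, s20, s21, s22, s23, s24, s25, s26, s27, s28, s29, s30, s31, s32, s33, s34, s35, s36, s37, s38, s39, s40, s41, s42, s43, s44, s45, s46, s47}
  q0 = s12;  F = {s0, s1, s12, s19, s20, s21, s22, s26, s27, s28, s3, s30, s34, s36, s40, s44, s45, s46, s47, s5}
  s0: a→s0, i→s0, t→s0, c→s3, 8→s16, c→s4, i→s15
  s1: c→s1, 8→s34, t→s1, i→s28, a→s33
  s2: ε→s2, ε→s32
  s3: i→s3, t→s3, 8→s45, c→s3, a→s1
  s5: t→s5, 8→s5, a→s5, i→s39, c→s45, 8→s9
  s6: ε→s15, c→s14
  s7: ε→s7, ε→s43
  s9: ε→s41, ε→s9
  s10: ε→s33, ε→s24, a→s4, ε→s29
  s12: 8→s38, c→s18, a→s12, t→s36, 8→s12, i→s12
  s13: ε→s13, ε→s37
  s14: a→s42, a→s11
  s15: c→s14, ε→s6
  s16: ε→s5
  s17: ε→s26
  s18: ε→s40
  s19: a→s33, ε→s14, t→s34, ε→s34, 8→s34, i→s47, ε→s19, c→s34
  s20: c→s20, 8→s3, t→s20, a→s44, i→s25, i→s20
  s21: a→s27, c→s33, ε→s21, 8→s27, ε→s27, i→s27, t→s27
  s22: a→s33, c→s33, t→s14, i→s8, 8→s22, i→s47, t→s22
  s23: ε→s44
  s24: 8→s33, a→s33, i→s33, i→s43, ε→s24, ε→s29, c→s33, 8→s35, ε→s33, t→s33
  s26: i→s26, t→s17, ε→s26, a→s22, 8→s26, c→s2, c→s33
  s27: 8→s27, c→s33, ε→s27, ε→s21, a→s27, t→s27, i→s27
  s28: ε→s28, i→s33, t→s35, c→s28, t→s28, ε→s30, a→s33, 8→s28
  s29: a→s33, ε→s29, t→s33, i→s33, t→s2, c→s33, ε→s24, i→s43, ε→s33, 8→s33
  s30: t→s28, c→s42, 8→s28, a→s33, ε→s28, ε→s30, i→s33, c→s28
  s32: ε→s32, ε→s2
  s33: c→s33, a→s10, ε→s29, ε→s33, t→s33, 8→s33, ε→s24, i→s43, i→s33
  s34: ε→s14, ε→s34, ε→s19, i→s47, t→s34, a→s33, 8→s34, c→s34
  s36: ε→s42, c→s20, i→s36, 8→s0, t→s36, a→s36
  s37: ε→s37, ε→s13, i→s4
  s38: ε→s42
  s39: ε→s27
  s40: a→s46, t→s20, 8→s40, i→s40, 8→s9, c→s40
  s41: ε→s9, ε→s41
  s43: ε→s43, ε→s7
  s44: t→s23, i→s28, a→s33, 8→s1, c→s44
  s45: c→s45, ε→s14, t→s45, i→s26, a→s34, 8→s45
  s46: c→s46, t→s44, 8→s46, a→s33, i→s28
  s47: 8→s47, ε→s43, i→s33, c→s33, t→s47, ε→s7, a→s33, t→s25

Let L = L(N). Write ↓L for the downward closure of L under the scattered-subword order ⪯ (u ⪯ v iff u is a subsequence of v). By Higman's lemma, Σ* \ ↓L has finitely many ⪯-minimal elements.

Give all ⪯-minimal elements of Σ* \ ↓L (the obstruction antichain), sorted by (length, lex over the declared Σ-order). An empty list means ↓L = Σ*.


|Q|=48, |F|=20, |δ|=193 (55 ε).
min D↑ (18 st, q0=0, F={9}): 0:8→0,c→1,t→2,i→0,a→0 1:8→1,c→1,t→3,i→1,a→4 2:8→5,c→3,t→2,i→2,a→2 3:8→6,c→3,t→3,i→3,a→7 4:8→4,c→4,t→7,i→8,a→9 5:8→10,c→6,t→5,i→5,a→5 6:8→11,c→6,t→6,i→6,a→12 7:8→12,c→7,t→7,i→8,a→9 8:8→8,c→8,t→8,i→9,a→9 9:8→9,c→9,t→9,i→9,a→9 10:8→10,c→11,t→10,i→13,a→10 11:8→11,c→11,t→11,i→14,a→15 12:8→15,c→12,t→12,i→8,a→9 13:8→13,c→9,t→13,i→13,a→13 14:8→14,c→9,t→14,i→14,a→16 15:8→15,c→15,t→15,i→17,a→9 16:8→16,c→9,t→16,i→17,a→9 17:8→17,c→9,t→17,i→9,a→9.
'caa': |S_i|=[45, 34, 25, 12] end={s10,s11,s2,s24,s29,s32,s33,s35,s4,s42,s43,s7} ∉↓L; 3/3 deletions ∈↓L.
'caii': N↓-sim [45, 34, 25, 16, 10] end={s10,s2,s24,s29,s32,s33,s35,s4,s43,s7} — reject; 4/4 single-dels accept.
't88ic': N↓-sim [45, 40, 36, 31, 22, 10] end={s10,s2,s24,s29,s32,s33,s35,s4,s43,s7} rej; 5/5 del acc.
3 minimals (antichain).

Antichain: [caa, caii, t88ic].


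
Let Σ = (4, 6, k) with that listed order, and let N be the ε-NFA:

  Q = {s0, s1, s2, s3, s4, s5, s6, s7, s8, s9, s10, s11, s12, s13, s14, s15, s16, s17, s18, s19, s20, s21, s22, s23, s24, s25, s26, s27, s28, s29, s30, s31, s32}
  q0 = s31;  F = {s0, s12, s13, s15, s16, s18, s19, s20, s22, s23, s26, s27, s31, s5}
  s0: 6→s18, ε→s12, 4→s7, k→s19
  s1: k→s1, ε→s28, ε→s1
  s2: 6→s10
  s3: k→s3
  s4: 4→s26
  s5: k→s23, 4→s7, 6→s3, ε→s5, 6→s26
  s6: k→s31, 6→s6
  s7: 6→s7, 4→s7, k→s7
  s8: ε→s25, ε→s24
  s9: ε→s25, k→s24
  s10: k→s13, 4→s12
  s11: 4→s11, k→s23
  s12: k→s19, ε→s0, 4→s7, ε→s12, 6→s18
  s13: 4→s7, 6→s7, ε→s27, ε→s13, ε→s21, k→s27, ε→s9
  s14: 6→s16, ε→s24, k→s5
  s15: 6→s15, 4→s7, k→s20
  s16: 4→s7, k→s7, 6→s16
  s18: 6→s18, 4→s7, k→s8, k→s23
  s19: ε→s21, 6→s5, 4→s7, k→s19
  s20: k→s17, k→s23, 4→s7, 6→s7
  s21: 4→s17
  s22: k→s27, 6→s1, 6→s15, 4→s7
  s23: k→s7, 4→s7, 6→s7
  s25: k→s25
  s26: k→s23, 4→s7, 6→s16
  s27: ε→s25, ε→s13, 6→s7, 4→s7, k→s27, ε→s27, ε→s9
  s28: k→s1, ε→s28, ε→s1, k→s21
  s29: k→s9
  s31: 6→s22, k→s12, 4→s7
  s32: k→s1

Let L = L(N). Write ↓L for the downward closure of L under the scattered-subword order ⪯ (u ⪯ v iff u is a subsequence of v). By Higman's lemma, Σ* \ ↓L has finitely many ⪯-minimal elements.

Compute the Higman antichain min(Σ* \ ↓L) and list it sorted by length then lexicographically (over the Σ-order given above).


|Q|=33, |F|=14, |δ|=89 (21 ε).
min D↑ (13 st, q0=0, F={1}): 0:4→1,6→2,k→3 1:4→1,6→1,k→1 2:4→1,6→4,k→5 3:4→1,6→6,k→7 4:4→1,6→4,k→8 5:4→1,6→1,k→5 6:4→1,6→6,k→9 7:4→1,6→10,k→7 8:4→1,6→1,k→9 9:4→1,6→1,k→1 10:4→1,6→11,k→9 11:4→1,6→12,k→9 12:4→1,6→12,k→1 (ε-aug+det+¬).
'4': run [24, 2] end={s17,s7} ∉↓L; 1/1 del acc.
'6k6': |S_i|=[24, 20, 14, 1] end={s7} ∉↓L; 3/3 single-dels accept.
'k6kk': run [24, 21, 10, 6, 3] end={s25,s3,s7} ∉↓L; 4/4 del acc.
'66kkk': N↓-sim [24, 20, 15, 11, 8, 7] end={s1,s17,s21,s25,s28,s3,s7} — reject; 5/5 del acc.
'kk666k': run [24, 21, 17, 6, 5, 2, 1] end={s7} — reject; 6/6 deletions ∈↓L.
5 obstructions.

Antichain: [4, 6k6, k6kk, 66kkk, kk666k].


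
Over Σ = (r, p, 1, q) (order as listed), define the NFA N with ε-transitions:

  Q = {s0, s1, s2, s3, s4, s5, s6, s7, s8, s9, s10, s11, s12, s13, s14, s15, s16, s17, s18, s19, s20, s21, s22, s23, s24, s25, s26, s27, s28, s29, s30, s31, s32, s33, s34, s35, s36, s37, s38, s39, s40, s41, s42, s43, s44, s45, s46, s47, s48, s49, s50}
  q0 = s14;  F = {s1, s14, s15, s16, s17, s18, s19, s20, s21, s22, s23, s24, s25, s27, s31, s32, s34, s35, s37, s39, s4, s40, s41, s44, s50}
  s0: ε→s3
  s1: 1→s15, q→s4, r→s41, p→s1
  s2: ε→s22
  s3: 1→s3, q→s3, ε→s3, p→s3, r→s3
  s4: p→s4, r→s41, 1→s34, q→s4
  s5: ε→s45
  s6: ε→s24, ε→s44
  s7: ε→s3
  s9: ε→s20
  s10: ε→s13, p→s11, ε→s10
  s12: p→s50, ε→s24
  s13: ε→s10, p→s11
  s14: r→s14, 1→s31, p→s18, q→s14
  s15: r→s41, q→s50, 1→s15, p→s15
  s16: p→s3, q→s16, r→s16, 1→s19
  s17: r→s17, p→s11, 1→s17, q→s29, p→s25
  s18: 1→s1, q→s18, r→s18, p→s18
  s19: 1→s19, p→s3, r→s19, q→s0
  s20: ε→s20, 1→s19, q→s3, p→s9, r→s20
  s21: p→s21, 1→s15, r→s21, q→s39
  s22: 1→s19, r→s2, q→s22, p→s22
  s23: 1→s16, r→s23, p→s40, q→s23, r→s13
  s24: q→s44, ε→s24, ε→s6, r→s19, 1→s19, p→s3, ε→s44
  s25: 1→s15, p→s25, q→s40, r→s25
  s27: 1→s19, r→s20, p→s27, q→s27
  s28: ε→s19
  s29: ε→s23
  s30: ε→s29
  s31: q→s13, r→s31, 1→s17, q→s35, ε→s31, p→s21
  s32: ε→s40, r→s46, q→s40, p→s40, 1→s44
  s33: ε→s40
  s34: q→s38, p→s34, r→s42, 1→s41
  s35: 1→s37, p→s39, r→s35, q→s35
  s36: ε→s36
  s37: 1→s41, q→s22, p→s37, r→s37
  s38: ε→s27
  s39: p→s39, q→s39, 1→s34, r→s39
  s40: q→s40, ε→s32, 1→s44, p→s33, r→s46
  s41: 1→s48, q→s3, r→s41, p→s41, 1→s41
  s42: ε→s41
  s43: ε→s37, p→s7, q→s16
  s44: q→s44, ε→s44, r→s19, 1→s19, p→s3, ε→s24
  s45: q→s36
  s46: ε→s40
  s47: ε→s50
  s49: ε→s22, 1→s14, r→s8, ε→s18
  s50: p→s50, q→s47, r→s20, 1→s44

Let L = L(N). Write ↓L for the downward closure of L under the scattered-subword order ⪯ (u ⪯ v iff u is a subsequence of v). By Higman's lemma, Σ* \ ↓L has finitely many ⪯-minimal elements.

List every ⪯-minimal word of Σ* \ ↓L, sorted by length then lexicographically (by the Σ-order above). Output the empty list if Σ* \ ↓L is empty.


|Q|=51, |F|=25, |δ|=149 (33 ε).
min D↑ (24 st, q0=0, F={14}): 0:r→0,p→1,1→2,q→0 1:r→1,p→1,1→3,q→1 2:r→2,p→4,1→5,q→6 3:r→7,p→3,1→8,q→9 4:r→4,p→4,1→8,q→10 5:r→5,p→11,1→5,q→12 6:r→6,p→10,1→13,q→6 7:r→7,p→7,1→7,q→14 8:r→7,p→8,1→8,q→15 9:r→7,p→9,1→16,q→9 10:r→10,p→10,1→16,q→10 11:r→11,p→11,1→8,q→17 12:r→12,p→17,1→18,q→12 13:r→13,p→13,1→7,q→19 14:r→14,p→14,1→14,q→14 15:r→20,p→15,1→21,q→15 16:r→7,p→16,1→7,q→22 17:r→17,p→17,1→21,q→17 18:r→18,p→14,1→23,q→18 19:r→19,p→19,1→23,q→19 20:r→20,p→20,1→23,q→14 21:r→23,p→14,1→23,q→21 22:r→20,p→22,1→23,q→22 23:r→23,p→14,1→23,q→14.
'p1rq': |S_i|=[40, 31, 19, 8, 2] end={s0,s3} ∉↓L; 4/4 single-dels accept.
'11q1p': N↓-sim [40, 38, 32, 24, 7, 1] end={s3} rej; 5/5 deletions ∈↓L.
'1q11q': |S_i|=[40, 38, 32, 18, 5, 2] end={s0,s3} rej; 5/5 del acc.
3 words, ⪯-incomp.

A = [p1rq, 11q1p, 1q11q].


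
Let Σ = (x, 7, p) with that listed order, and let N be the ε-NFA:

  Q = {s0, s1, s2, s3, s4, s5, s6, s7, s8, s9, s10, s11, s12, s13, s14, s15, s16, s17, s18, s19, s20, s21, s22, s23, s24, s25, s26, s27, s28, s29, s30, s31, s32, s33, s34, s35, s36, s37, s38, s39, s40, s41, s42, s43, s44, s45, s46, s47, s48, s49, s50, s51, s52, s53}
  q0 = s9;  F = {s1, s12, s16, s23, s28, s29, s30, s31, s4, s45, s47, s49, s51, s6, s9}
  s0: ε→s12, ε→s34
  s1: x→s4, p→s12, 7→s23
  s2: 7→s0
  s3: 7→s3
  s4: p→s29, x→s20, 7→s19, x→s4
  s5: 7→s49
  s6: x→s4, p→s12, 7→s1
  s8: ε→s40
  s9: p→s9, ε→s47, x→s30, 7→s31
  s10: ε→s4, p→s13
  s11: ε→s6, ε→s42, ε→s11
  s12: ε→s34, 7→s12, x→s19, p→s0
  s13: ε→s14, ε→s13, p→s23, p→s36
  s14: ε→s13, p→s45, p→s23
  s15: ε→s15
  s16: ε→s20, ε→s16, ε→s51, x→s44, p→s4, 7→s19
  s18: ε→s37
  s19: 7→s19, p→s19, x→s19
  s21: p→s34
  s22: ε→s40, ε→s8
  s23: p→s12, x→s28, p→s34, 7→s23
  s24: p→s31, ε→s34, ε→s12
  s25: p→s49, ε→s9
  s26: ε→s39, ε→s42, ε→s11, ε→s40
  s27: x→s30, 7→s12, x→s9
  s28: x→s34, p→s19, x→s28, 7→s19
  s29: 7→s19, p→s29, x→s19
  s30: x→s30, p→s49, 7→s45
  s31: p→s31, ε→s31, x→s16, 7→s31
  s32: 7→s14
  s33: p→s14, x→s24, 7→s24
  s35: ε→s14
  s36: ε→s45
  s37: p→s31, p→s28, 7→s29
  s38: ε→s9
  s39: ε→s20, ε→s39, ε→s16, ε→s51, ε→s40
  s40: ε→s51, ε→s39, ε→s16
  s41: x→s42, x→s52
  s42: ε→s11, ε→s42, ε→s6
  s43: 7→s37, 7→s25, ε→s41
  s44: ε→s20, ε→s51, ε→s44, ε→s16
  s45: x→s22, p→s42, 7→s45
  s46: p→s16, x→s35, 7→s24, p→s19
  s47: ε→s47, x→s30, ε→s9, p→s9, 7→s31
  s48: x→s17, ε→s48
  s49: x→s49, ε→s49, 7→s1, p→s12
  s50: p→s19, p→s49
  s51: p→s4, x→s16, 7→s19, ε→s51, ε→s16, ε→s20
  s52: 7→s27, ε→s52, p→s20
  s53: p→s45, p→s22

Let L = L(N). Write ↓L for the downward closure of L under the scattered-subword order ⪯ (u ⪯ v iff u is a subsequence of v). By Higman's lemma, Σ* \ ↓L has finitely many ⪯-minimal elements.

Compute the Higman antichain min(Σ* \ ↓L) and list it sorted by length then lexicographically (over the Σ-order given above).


|Q|=54, |F|=15, |δ|=141 (54 ε).
min D↑ (14 st, q0=0, F={9}): 0:x→1,7→2,p→0 1:x→1,7→3,p→4 2:x→5,7→2,p→2 3:x→5,7→3,p→6 4:x→4,7→7,p→8 5:x→5,7→9,p→10 6:x→10,7→7,p→8 7:x→10,7→11,p→8 8:x→9,7→8,p→8 9:x→9,7→9,p→9 10:x→10,7→9,p→12 11:x→13,7→11,p→8 12:x→9,7→9,p→12 13:x→13,7→9,p→9.
'7x7': |S_i|=[26, 22, 13, 1] end={s19} rej; 3/3 single-dels accept.
'xppx': run [26, 23, 14, 5, 1] end={s19} ∉↓L; 4/4 single-dels accept.
'xp77xp': N↓-sim [26, 23, 14, 10, 6, 3, 1] end={s19} — reject; 6/6 deletions ∈↓L.
3 minimals (antichain).

Antichain: [7x7, xppx, xp77xp].


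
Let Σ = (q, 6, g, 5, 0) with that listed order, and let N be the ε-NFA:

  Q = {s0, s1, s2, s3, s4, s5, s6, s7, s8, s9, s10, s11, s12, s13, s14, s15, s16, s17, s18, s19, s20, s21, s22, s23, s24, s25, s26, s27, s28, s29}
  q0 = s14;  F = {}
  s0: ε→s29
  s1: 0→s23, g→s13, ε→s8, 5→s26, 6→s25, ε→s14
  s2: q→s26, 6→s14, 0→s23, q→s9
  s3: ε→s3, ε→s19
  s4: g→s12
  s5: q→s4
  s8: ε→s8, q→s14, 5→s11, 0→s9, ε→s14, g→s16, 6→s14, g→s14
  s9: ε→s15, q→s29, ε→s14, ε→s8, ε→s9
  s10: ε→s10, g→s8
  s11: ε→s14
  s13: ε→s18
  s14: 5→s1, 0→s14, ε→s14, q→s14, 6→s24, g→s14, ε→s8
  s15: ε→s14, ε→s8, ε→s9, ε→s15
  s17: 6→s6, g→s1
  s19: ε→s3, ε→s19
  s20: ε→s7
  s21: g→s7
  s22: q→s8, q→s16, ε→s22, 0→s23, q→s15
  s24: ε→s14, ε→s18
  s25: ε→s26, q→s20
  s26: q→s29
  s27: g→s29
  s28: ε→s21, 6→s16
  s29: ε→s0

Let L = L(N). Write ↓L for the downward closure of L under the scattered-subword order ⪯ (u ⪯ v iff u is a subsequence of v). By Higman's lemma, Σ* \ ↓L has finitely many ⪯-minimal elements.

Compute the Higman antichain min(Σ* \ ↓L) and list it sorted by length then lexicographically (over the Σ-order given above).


|Q|=30, |F|=0, |δ|=63 (29 ε).
min D↑ (1 st, q0=0, F={0}): 0:q→0,6→0,g→0,5→0,0→0 [Hopcroft].
ε ∈ L(D↑) — L = ∅.

min(Σ*\↓L) = [ε].


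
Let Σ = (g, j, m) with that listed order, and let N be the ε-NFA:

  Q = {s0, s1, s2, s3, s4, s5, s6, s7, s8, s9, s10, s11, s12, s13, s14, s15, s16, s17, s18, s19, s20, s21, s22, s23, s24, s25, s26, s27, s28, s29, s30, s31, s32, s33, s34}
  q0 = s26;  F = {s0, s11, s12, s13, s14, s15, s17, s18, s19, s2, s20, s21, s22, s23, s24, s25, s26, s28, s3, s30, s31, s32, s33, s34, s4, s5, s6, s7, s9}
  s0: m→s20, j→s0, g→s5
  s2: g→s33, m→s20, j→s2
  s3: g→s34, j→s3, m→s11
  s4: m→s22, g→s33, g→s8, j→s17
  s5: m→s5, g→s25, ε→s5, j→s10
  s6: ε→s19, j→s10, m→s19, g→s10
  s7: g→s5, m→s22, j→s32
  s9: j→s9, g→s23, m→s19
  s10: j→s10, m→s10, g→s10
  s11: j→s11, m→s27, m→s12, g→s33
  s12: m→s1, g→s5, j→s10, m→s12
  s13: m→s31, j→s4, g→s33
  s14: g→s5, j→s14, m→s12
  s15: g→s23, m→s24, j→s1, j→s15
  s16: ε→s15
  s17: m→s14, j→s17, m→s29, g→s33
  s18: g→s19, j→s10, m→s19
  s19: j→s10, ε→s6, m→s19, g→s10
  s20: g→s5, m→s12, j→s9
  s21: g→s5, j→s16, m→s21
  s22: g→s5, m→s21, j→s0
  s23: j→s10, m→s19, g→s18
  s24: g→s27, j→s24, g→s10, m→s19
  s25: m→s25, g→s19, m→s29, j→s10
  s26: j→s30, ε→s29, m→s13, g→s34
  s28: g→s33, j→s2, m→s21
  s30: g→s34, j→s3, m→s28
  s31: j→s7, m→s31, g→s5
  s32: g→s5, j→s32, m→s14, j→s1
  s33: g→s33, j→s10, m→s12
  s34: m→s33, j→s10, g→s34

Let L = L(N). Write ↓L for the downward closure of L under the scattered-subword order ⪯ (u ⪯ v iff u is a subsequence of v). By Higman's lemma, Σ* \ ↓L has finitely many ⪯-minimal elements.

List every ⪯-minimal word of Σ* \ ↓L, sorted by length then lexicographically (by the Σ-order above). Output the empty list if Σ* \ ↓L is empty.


A = [gj, jjmmj, jmmjmg, mmgggg].

|Q|=35, |F|=29, |δ|=103 (5 ε).
min D↑ (29 st, q0=0, F={4}): 0:g→1,j→2,m→3 1:g→1,j→4,m→5 2:g→1,j→6,m→7 3:g→5,j→8,m→9 4:g→4,j→4,m→4 5:g→5,j→4,m→10 6:g→1,j→6,m→11 7:g→5,j→12,m→13 8:g→5,j→14,m→15 9:g→16,j→17,m→9 10:g→16,j→4,m→10 11:g→5,j→11,m→10 12:g→5,j→12,m→18 13:g→16,j→19,m→13 14:g→5,j→14,m→20 15:g→16,j→21,m→13 16:g→22,j→4,m→16 17:g→16,j→23,m→15 18:g→16,j→24,m→10 19:g→25,j→19,m→26 20:g→16,j→20,m→10 21:g→16,j→21,m→18 22:g→27,j→4,m→22 23:g→16,j→23,m→20 24:g→25,j→24,m→27 25:g→28,j→4,m→27 26:g→4,j→26,m→27 27:g→4,j→4,m→27 28:g→27,j→4,m→27 (ε-aug+det+¬).
'gj': |S_i|=[35, 14, 1] end={s10} rej; 2/2 single-dels accept.
'jjmmj': run [35, 32, 25, 17, 9, 1] end={s10} — reject; 5/5 deletions ∈↓L.
'jmmjmg': run [35, 32, 24, 17, 11, 5, 2] end={s10,s27} ∉↓L; 6/6 del acc.
'mmgggg': run [35, 31, 23, 9, 6, 3, 1] end={s10} ∉↓L; 6/6 del acc.
4 words, ⪯-incomp.


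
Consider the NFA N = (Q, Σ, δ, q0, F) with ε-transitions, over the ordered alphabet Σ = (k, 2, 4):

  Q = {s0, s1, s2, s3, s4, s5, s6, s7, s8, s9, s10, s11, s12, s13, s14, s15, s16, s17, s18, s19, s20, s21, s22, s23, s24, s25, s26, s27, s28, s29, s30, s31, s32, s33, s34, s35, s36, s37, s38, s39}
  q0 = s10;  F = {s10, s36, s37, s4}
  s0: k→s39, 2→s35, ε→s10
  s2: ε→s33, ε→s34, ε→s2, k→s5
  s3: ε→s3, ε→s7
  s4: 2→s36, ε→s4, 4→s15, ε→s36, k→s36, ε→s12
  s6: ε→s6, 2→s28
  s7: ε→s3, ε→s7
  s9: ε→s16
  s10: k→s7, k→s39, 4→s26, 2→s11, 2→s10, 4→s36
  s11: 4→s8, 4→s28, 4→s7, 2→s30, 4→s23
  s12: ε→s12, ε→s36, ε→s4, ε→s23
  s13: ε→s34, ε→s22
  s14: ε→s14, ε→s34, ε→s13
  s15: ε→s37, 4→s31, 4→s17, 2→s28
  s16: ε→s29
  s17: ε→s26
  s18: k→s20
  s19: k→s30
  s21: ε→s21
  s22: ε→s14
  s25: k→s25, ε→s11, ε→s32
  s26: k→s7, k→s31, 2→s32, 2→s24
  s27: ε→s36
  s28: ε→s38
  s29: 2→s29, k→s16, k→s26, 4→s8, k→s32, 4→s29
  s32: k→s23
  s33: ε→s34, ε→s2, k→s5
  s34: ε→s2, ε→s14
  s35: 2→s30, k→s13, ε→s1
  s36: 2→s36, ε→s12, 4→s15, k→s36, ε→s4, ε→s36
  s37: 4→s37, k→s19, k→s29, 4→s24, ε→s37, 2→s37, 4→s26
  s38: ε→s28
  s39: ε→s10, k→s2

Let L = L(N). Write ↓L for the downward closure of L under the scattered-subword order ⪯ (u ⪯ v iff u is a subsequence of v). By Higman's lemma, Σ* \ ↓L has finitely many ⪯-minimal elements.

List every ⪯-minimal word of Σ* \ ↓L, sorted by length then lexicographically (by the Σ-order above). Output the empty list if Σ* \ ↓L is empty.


Antichain: [44k].

|Q|=40, |F|=4, |δ|=90 (42 ε).
min D↑ (4 st, q0=0, F={3}): 0:k→0,2→0,4→1 1:k→1,2→1,4→2 2:k→3,2→2,4→2 3:k→3,2→3,4→3 [Hopcroft].
'44k': run [30, 20, 17, 12] end={s16,s19,s23,s24,s26,s29,s3,s30,s31,s32,s7,s8} rej; 3/3 del acc.
1 words, ⪯-incomp.
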